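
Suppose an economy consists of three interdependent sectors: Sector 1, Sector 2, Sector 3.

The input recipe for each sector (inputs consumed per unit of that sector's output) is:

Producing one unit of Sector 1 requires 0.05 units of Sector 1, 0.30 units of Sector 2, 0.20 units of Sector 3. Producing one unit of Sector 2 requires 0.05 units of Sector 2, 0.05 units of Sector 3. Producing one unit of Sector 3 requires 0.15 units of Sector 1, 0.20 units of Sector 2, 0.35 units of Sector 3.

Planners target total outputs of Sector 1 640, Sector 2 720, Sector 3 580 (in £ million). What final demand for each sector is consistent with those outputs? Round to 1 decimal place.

I − A =
  [   0.95     0.00    -0.15]
  [  -0.30     0.95    -0.20]
  [  -0.20    -0.05     0.65]
d = (I − A) x:
  d_1 = (+0.95)·640 + (+0.00)·720 + (-0.15)·580 = 521.0
  d_2 = (-0.30)·640 + (+0.95)·720 + (-0.20)·580 = 376.0
  d_3 = (-0.20)·640 + (-0.05)·720 + (+0.65)·580 = 213.0

d_1 = 521.0, d_2 = 376.0, d_3 = 213.0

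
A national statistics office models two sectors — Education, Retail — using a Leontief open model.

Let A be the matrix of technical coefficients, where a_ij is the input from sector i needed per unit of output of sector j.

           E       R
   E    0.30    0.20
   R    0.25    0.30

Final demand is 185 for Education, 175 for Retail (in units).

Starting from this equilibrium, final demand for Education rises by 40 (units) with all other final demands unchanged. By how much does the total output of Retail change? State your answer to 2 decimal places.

I − A =
  [   0.70    -0.20]
  [  -0.25     0.70]
det(I−A) = (0.70)(0.70) − (-0.20)(-0.25) = 0.4400
adj(I−A) = [[0.70, 0.20], [0.25, 0.70]]
(I − A)⁻¹ = adj(I−A) / det(I−A) ≈
  [   1.5909     0.4545]
  [   0.5682     1.5909]
Δx = (I − A)⁻¹ Δd with Δd having +40 in the Education component and 0 elsewhere.
So Δx_R = L_RE · (+40), where L_RE = adj(I−A)_RE / det(I−A) = 0.25 / 0.4400.
Δx_R = 0.25 × (+40) / 0.4400 = 10.00 / 0.4400 ≈ 22.73.

Δx_R = 22.73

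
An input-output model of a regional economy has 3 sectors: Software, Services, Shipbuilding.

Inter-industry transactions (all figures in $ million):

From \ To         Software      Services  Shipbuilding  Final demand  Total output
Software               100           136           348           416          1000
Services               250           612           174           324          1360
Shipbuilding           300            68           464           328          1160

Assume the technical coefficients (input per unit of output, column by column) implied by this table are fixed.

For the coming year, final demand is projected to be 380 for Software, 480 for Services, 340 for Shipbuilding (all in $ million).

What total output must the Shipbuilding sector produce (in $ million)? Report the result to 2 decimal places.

x_3 = 1210.34

Technical coefficients a_ij = z_ij / X_j:
  a_11 = 100/1000 = 0.10, a_21 = 250/1000 = 0.25, a_31 = 300/1000 = 0.30
  a_12 = 136/1360 = 0.10, a_22 = 612/1360 = 0.45, a_32 = 68/1360 = 0.05
  a_13 = 348/1160 = 0.30, a_23 = 174/1160 = 0.15, a_33 = 464/1160 = 0.40
I − A =
  [   0.90    -0.10    -0.30]
  [  -0.25     0.55    -0.15]
  [  -0.30    -0.05     0.60]
Cofactors of I−A, C_ij = (−1)^(i+j)·(minor ij) (rows/columns in the sector order above):
  C_11 = (0.55)(0.60) − (-0.15)(-0.05) = 0.3225
  C_12 = −[(-0.25)(0.60) − (-0.15)(-0.30)] = 0.1950
  C_13 = (-0.25)(-0.05) − (0.55)(-0.30) = 0.1775
  C_21 = −[(-0.10)(0.60) − (-0.30)(-0.05)] = 0.0750
  C_22 = (0.90)(0.60) − (-0.30)(-0.30) = 0.4500
  C_23 = −[(0.90)(-0.05) − (-0.10)(-0.30)] = 0.0750
  C_31 = (-0.10)(-0.15) − (-0.30)(0.55) = 0.1800
  C_32 = −[(0.90)(-0.15) − (-0.30)(-0.25)] = 0.2100
  C_33 = (0.90)(0.55) − (-0.10)(-0.25) = 0.4700
det(I−A) = Σ_j (I−A)_1j·C_1j = (0.90)(0.3225) + (-0.10)(0.1950) + (-0.30)(0.1775) = 0.2175
adj(I−A) = Cᵀ =
  [ 0.3225   0.0750   0.1800]
  [ 0.1950   0.4500   0.2100]
  [ 0.1775   0.0750   0.4700]
(I − A)⁻¹ = adj(I−A) / det(I−A) ≈
  [   1.4828     0.3448     0.8276]
  [   0.8966     2.0690     0.9655]
  [   0.8161     0.3448     2.1609]
x = (I − A)⁻¹ d = adj(I−A)·d / det(I−A), with det(I−A) = 0.2175:
  x_1 = (0.3225·380 + 0.0750·480 + 0.1800·340) / 0.2175 = 219.75 / 0.2175 ≈ 1010.34
  x_2 = (0.1950·380 + 0.4500·480 + 0.2100·340) / 0.2175 = 361.50 / 0.2175 ≈ 1662.07
  x_3 = (0.1775·380 + 0.0750·480 + 0.4700·340) / 0.2175 = 263.25 / 0.2175 ≈ 1210.34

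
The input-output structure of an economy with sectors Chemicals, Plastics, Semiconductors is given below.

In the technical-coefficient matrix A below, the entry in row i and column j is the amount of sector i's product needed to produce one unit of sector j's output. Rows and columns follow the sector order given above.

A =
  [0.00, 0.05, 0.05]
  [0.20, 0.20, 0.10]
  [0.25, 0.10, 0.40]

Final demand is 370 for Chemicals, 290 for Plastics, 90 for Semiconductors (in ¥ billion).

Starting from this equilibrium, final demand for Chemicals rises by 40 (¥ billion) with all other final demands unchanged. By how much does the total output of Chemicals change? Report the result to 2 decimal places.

I − A =
  [   1.00    -0.05    -0.05]
  [  -0.20     0.80    -0.10]
  [  -0.25    -0.10     0.60]
Cofactors of I−A, C_ij = (−1)^(i+j)·(minor ij) (rows/columns in the sector order above):
  C_11 = (0.80)(0.60) − (-0.10)(-0.10) = 0.4700
  C_12 = −[(-0.20)(0.60) − (-0.10)(-0.25)] = 0.1450
  C_13 = (-0.20)(-0.10) − (0.80)(-0.25) = 0.2200
  C_21 = −[(-0.05)(0.60) − (-0.05)(-0.10)] = 0.0350
  C_22 = (1.00)(0.60) − (-0.05)(-0.25) = 0.5875
  C_23 = −[(1.00)(-0.10) − (-0.05)(-0.25)] = 0.1125
  C_31 = (-0.05)(-0.10) − (-0.05)(0.80) = 0.0450
  C_32 = −[(1.00)(-0.10) − (-0.05)(-0.20)] = 0.1100
  C_33 = (1.00)(0.80) − (-0.05)(-0.20) = 0.7900
det(I−A) = Σ_j (I−A)_1j·C_1j = (1.00)(0.4700) + (-0.05)(0.1450) + (-0.05)(0.2200) = 0.45175
adj(I−A) = Cᵀ =
  [ 0.4700   0.0350   0.0450]
  [ 0.1450   0.5875   0.1100]
  [ 0.2200   0.1125   0.7900]
(I − A)⁻¹ = adj(I−A) / det(I−A) ≈
  [   1.0404     0.0775     0.0996]
  [   0.3210     1.3005     0.2435]
  [   0.4870     0.2490     1.7488]
Δx = (I − A)⁻¹ Δd with Δd having +40 in the Chemicals component and 0 elsewhere.
So Δx_C = L_CC · (+40), where L_CC = adj(I−A)_CC / det(I−A) = 0.4700 / 0.45175.
Δx_C = 0.4700 × (+40) / 0.45175 = 18.80 / 0.45175 ≈ 41.62.

Δx_C = 41.62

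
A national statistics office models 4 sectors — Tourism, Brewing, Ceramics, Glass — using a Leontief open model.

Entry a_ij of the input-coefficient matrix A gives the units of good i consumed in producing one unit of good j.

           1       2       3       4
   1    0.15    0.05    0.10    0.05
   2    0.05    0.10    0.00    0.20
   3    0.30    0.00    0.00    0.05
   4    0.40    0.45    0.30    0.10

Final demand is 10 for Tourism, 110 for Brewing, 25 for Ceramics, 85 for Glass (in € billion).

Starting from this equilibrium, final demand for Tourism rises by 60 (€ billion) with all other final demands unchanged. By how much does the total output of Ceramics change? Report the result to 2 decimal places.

Δx_3 = 25.80

I − A =
  [   0.85    -0.05    -0.10    -0.05]
  [  -0.05     0.90     0.00    -0.20]
  [  -0.30     0.00     1.00    -0.05]
  [  -0.40    -0.45    -0.30     0.90]
Compute the cofactors C_ij = (−1)^(i+j)·(3×3 minor ij) of I−A; the adjugate is their transpose:
adj(I−A) = Cᵀ =
  [ 0.706500   0.069000   0.088500   0.059500]
  [ 0.142250   0.698750   0.064250   0.166750]
  [ 0.235125   0.040375   0.586625   0.054625]
  [ 0.463500   0.393500   0.267000   0.735500]
det(I−A) = Σ_j (I−A)_1j·C_1j = (0.85)(0.706500) + (-0.05)(0.142250) + (-0.10)(0.235125) + (-0.05)(0.463500) = 0.546725
(I − A)⁻¹ = adj(I−A) / det(I−A) ≈
  [   1.2922     0.1262     0.1619     0.1088]
  [   0.2602     1.2781     0.1175     0.3050]
  [   0.4301     0.0738     1.0730     0.0999]
  [   0.8478     0.7197     0.4884     1.3453]
Δx = (I − A)⁻¹ Δd with Δd having +60 in the Tourism component and 0 elsewhere.
So Δx_3 = L_31 · (+60), where L_31 = adj(I−A)_31 / det(I−A) = 0.235125 / 0.546725.
Δx_3 = 0.235125 × (+60) / 0.546725 = 14.1075 / 0.546725 ≈ 25.80.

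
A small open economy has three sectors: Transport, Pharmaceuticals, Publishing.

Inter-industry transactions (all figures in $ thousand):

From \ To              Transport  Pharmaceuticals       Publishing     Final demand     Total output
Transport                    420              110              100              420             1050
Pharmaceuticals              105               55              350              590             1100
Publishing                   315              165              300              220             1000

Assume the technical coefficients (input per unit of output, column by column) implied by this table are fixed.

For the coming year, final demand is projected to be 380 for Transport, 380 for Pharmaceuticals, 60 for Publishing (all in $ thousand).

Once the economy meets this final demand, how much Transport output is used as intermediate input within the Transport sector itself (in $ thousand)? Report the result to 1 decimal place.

Technical coefficients a_ij = z_ij / X_j:
  a_11 = 420/1050 = 0.40, a_21 = 105/1050 = 0.10, a_31 = 315/1050 = 0.30
  a_12 = 110/1100 = 0.10, a_22 = 55/1100 = 0.05, a_32 = 165/1100 = 0.15
  a_13 = 100/1000 = 0.10, a_23 = 350/1000 = 0.35, a_33 = 300/1000 = 0.30
I − A =
  [   0.60    -0.10    -0.10]
  [  -0.10     0.95    -0.35]
  [  -0.30    -0.15     0.70]
Cofactors of I−A, C_ij = (−1)^(i+j)·(minor ij) (rows/columns in the sector order above):
  C_11 = (0.95)(0.70) − (-0.35)(-0.15) = 0.6125
  C_12 = −[(-0.10)(0.70) − (-0.35)(-0.30)] = 0.1750
  C_13 = (-0.10)(-0.15) − (0.95)(-0.30) = 0.3000
  C_21 = −[(-0.10)(0.70) − (-0.10)(-0.15)] = 0.0850
  C_22 = (0.60)(0.70) − (-0.10)(-0.30) = 0.3900
  C_23 = −[(0.60)(-0.15) − (-0.10)(-0.30)] = 0.1200
  C_31 = (-0.10)(-0.35) − (-0.10)(0.95) = 0.1300
  C_32 = −[(0.60)(-0.35) − (-0.10)(-0.10)] = 0.2200
  C_33 = (0.60)(0.95) − (-0.10)(-0.10) = 0.5600
det(I−A) = Σ_j (I−A)_1j·C_1j = (0.60)(0.6125) + (-0.10)(0.1750) + (-0.10)(0.3000) = 0.3200
adj(I−A) = Cᵀ =
  [ 0.6125   0.0850   0.1300]
  [ 0.1750   0.3900   0.2200]
  [ 0.3000   0.1200   0.5600]
(I − A)⁻¹ = adj(I−A) / det(I−A) ≈
  [   1.9141     0.2656     0.4063]
  [   0.5469     1.2188     0.6875]
  [   0.9375     0.3750     1.7500]
First solve x = (I − A)⁻¹ d = adj(I−A)·d / det(I−A); in particular x_1 = (0.6125·380 + 0.0850·380 + 0.1300·60) / 0.3200 = 272.85 / 0.3200 ≈ 852.656.
Intermediate flow from 1 to 1: z_11 = a_11 · x_1 = 0.40 × 272.85 / 0.3200 = 109.14 / 0.3200 ≈ 341.1.

z_11 = 341.1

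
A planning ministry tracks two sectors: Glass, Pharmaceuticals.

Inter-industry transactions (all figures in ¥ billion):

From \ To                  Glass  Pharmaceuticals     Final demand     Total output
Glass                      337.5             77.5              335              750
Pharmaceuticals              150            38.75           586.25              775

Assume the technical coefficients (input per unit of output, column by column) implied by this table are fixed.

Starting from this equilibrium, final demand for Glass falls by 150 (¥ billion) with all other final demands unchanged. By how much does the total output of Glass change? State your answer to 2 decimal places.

Δx_G = -283.58

Technical coefficients a_ij = z_ij / X_j:
  a_GG = 337.5/750 = 0.45, a_PG = 150/750 = 0.20
  a_GP = 77.5/775 = 0.10, a_PP = 38.75/775 = 0.05
I − A =
  [   0.55    -0.10]
  [  -0.20     0.95]
det(I−A) = (0.55)(0.95) − (-0.10)(-0.20) = 0.5025
adj(I−A) = [[0.95, 0.10], [0.20, 0.55]]
(I − A)⁻¹ = adj(I−A) / det(I−A) ≈
  [   1.8905     0.1990]
  [   0.3980     1.0945]
Δx = (I − A)⁻¹ Δd with Δd having -150 in the Glass component and 0 elsewhere.
So Δx_G = L_GG · (-150), where L_GG = adj(I−A)_GG / det(I−A) = 0.95 / 0.5025.
Δx_G = 0.95 × (-150) / 0.5025 = -142.50 / 0.5025 ≈ -283.58.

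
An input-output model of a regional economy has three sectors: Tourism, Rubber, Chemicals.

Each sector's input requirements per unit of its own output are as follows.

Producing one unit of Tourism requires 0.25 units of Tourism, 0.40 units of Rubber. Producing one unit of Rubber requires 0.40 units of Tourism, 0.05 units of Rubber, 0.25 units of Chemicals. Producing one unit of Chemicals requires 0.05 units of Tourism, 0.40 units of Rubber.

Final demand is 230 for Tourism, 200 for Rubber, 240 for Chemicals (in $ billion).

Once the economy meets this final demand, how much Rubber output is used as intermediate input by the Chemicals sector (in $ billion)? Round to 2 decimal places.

I − A =
  [   0.75    -0.40    -0.05]
  [  -0.40     0.95    -0.40]
  [   0.00    -0.25     1.00]
Cofactors of I−A, C_ij = (−1)^(i+j)·(minor ij) (rows/columns in the sector order above):
  C_11 = (0.95)(1.00) − (-0.40)(-0.25) = 0.8500
  C_12 = −[(-0.40)(1.00) − (-0.40)(0.00)] = 0.4000
  C_13 = (-0.40)(-0.25) − (0.95)(0.00) = 0.1000
  C_21 = −[(-0.40)(1.00) − (-0.05)(-0.25)] = 0.4125
  C_22 = (0.75)(1.00) − (-0.05)(0.00) = 0.7500
  C_23 = −[(0.75)(-0.25) − (-0.40)(0.00)] = 0.1875
  C_31 = (-0.40)(-0.40) − (-0.05)(0.95) = 0.2075
  C_32 = −[(0.75)(-0.40) − (-0.05)(-0.40)] = 0.3200
  C_33 = (0.75)(0.95) − (-0.40)(-0.40) = 0.5525
det(I−A) = Σ_j (I−A)_1j·C_1j = (0.75)(0.8500) + (-0.40)(0.4000) + (-0.05)(0.1000) = 0.4725
adj(I−A) = Cᵀ =
  [ 0.8500   0.4125   0.2075]
  [ 0.4000   0.7500   0.3200]
  [ 0.1000   0.1875   0.5525]
(I − A)⁻¹ = adj(I−A) / det(I−A) ≈
  [   1.7989     0.8730     0.4392]
  [   0.8466     1.5873     0.6772]
  [   0.2116     0.3968     1.1693]
First solve x = (I − A)⁻¹ d = adj(I−A)·d / det(I−A); in particular x_3 = (0.1000·230 + 0.1875·200 + 0.5525·240) / 0.4725 = 193.10 / 0.4725 ≈ 408.6772.
Intermediate flow from 2 to 3: z_23 = a_23 · x_3 = 0.40 × 193.10 / 0.4725 = 77.24 / 0.4725 ≈ 163.47.

z_23 = 163.47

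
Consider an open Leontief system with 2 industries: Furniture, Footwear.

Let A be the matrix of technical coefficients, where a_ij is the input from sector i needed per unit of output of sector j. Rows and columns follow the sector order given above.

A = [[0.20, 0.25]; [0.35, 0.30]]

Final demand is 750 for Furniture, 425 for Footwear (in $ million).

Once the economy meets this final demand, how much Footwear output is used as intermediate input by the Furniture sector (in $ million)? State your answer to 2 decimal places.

z_21 = 467.59

I − A =
  [   0.80    -0.25]
  [  -0.35     0.70]
det(I−A) = (0.80)(0.70) − (-0.25)(-0.35) = 0.4725
adj(I−A) = [[0.70, 0.25], [0.35, 0.80]]
(I − A)⁻¹ = adj(I−A) / det(I−A) ≈
  [   1.4815     0.5291]
  [   0.7407     1.6931]
First solve x = (I − A)⁻¹ d = adj(I−A)·d / det(I−A); in particular x_1 = (0.70·750 + 0.25·425) / 0.4725 = 631.25 / 0.4725 ≈ 1335.9788.
Intermediate flow from 2 to 1: z_21 = a_21 · x_1 = 0.35 × 631.25 / 0.4725 = 220.9375 / 0.4725 ≈ 467.59.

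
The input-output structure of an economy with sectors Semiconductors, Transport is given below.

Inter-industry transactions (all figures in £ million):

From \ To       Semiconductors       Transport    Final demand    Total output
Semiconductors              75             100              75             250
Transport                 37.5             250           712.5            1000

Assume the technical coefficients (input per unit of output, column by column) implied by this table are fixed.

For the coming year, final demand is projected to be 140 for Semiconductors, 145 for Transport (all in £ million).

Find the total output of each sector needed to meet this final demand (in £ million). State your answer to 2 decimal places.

Technical coefficients a_ij = z_ij / X_j:
  a_SS = 75/250 = 0.30, a_TS = 37.5/250 = 0.15
  a_ST = 100/1000 = 0.10, a_TT = 250/1000 = 0.25
I − A =
  [   0.70    -0.10]
  [  -0.15     0.75]
det(I−A) = (0.70)(0.75) − (-0.10)(-0.15) = 0.5100
adj(I−A) = [[0.75, 0.10], [0.15, 0.70]]
(I − A)⁻¹ = adj(I−A) / det(I−A) ≈
  [   1.4706     0.1961]
  [   0.2941     1.3725]
x = (I − A)⁻¹ d = adj(I−A)·d / det(I−A), with det(I−A) = 0.5100:
  x_S = (0.75·140 + 0.10·145) / 0.5100 = 119.50 / 0.5100 ≈ 234.31
  x_T = (0.15·140 + 0.70·145) / 0.5100 = 122.50 / 0.5100 ≈ 240.20

x_S = 234.31, x_T = 240.20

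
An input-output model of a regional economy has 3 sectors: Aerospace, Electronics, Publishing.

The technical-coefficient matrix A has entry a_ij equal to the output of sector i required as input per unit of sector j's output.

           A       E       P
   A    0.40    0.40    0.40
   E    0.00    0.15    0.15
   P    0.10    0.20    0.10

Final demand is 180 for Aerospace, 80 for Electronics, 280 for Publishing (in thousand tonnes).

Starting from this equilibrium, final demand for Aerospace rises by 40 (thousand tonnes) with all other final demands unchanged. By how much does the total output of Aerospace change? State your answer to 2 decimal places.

Δx_A = 73.32

I − A =
  [   0.60    -0.40    -0.40]
  [   0.00     0.85    -0.15]
  [  -0.10    -0.20     0.90]
Cofactors of I−A, C_ij = (−1)^(i+j)·(minor ij) (rows/columns in the sector order above):
  C_11 = (0.85)(0.90) − (-0.15)(-0.20) = 0.7350
  C_12 = −[(0.00)(0.90) − (-0.15)(-0.10)] = 0.0150
  C_13 = (0.00)(-0.20) − (0.85)(-0.10) = 0.0850
  C_21 = −[(-0.40)(0.90) − (-0.40)(-0.20)] = 0.4400
  C_22 = (0.60)(0.90) − (-0.40)(-0.10) = 0.5000
  C_23 = −[(0.60)(-0.20) − (-0.40)(-0.10)] = 0.1600
  C_31 = (-0.40)(-0.15) − (-0.40)(0.85) = 0.4000
  C_32 = −[(0.60)(-0.15) − (-0.40)(0.00)] = 0.0900
  C_33 = (0.60)(0.85) − (-0.40)(0.00) = 0.5100
det(I−A) = Σ_j (I−A)_1j·C_1j = (0.60)(0.7350) + (-0.40)(0.0150) + (-0.40)(0.0850) = 0.4010
adj(I−A) = Cᵀ =
  [ 0.7350   0.4400   0.4000]
  [ 0.0150   0.5000   0.0900]
  [ 0.0850   0.1600   0.5100]
(I − A)⁻¹ = adj(I−A) / det(I−A) ≈
  [   1.8329     1.0973     0.9975]
  [   0.0374     1.2469     0.2244]
  [   0.2120     0.3990     1.2718]
Δx = (I − A)⁻¹ Δd with Δd having +40 in the Aerospace component and 0 elsewhere.
So Δx_A = L_AA · (+40), where L_AA = adj(I−A)_AA / det(I−A) = 0.7350 / 0.4010.
Δx_A = 0.7350 × (+40) / 0.4010 = 29.40 / 0.4010 ≈ 73.32.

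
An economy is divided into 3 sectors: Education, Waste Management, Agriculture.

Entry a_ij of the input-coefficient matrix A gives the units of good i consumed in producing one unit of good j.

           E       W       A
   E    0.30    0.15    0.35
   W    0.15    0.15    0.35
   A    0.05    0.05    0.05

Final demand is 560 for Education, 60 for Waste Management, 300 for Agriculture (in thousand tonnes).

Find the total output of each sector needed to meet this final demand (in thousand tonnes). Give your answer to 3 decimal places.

x_E = 1088.954, x_W = 425.611, x_A = 395.503

I − A =
  [   0.70    -0.15    -0.35]
  [  -0.15     0.85    -0.35]
  [  -0.05    -0.05     0.95]
Cofactors of I−A, C_ij = (−1)^(i+j)·(minor ij) (rows/columns in the sector order above):
  C_11 = (0.85)(0.95) − (-0.35)(-0.05) = 0.7900
  C_12 = −[(-0.15)(0.95) − (-0.35)(-0.05)] = 0.1600
  C_13 = (-0.15)(-0.05) − (0.85)(-0.05) = 0.0500
  C_21 = −[(-0.15)(0.95) − (-0.35)(-0.05)] = 0.1600
  C_22 = (0.70)(0.95) − (-0.35)(-0.05) = 0.6475
  C_23 = −[(0.70)(-0.05) − (-0.15)(-0.05)] = 0.0425
  C_31 = (-0.15)(-0.35) − (-0.35)(0.85) = 0.3500
  C_32 = −[(0.70)(-0.35) − (-0.35)(-0.15)] = 0.2975
  C_33 = (0.70)(0.85) − (-0.15)(-0.15) = 0.5725
det(I−A) = Σ_j (I−A)_1j·C_1j = (0.70)(0.7900) + (-0.15)(0.1600) + (-0.35)(0.0500) = 0.5115
adj(I−A) = Cᵀ =
  [ 0.7900   0.1600   0.3500]
  [ 0.1600   0.6475   0.2975]
  [ 0.0500   0.0425   0.5725]
(I − A)⁻¹ = adj(I−A) / det(I−A) ≈
  [   1.5445     0.3128     0.6843]
  [   0.3128     1.2659     0.5816]
  [   0.0978     0.0831     1.1193]
x = (I − A)⁻¹ d = adj(I−A)·d / det(I−A), with det(I−A) = 0.5115:
  x_E = (0.7900·560 + 0.1600·60 + 0.3500·300) / 0.5115 = 557.00 / 0.5115 ≈ 1088.954
  x_W = (0.1600·560 + 0.6475·60 + 0.2975·300) / 0.5115 = 217.70 / 0.5115 ≈ 425.611
  x_A = (0.0500·560 + 0.0425·60 + 0.5725·300) / 0.5115 = 202.30 / 0.5115 ≈ 395.503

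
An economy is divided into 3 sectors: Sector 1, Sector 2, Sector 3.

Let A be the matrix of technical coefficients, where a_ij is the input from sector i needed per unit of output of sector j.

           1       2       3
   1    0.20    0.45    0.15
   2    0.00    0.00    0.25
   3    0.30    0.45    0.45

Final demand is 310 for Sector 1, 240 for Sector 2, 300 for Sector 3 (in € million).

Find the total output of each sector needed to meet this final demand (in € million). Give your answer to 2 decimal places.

I − A =
  [   0.80    -0.45    -0.15]
  [   0.00     1.00    -0.25]
  [  -0.30    -0.45     0.55]
Cofactors of I−A, C_ij = (−1)^(i+j)·(minor ij) (rows/columns in the sector order above):
  C_11 = (1.00)(0.55) − (-0.25)(-0.45) = 0.4375
  C_12 = −[(0.00)(0.55) − (-0.25)(-0.30)] = 0.0750
  C_13 = (0.00)(-0.45) − (1.00)(-0.30) = 0.3000
  C_21 = −[(-0.45)(0.55) − (-0.15)(-0.45)] = 0.3150
  C_22 = (0.80)(0.55) − (-0.15)(-0.30) = 0.3950
  C_23 = −[(0.80)(-0.45) − (-0.45)(-0.30)] = 0.4950
  C_31 = (-0.45)(-0.25) − (-0.15)(1.00) = 0.2625
  C_32 = −[(0.80)(-0.25) − (-0.15)(0.00)] = 0.2000
  C_33 = (0.80)(1.00) − (-0.45)(0.00) = 0.8000
det(I−A) = Σ_j (I−A)_1j·C_1j = (0.80)(0.4375) + (-0.45)(0.0750) + (-0.15)(0.3000) = 0.27125
adj(I−A) = Cᵀ =
  [ 0.4375   0.3150   0.2625]
  [ 0.0750   0.3950   0.2000]
  [ 0.3000   0.4950   0.8000]
(I − A)⁻¹ = adj(I−A) / det(I−A) ≈
  [   1.6129     1.1613     0.9677]
  [   0.2765     1.4562     0.7373]
  [   1.1060     1.8249     2.9493]
x = (I − A)⁻¹ d = adj(I−A)·d / det(I−A), with det(I−A) = 0.27125:
  x_1 = (0.4375·310 + 0.3150·240 + 0.2625·300) / 0.27125 = 289.975 / 0.27125 ≈ 1069.03
  x_2 = (0.0750·310 + 0.3950·240 + 0.2000·300) / 0.27125 = 178.05 / 0.27125 ≈ 656.41
  x_3 = (0.3000·310 + 0.4950·240 + 0.8000·300) / 0.27125 = 451.80 / 0.27125 ≈ 1665.62

x_1 = 1069.03, x_2 = 656.41, x_3 = 1665.62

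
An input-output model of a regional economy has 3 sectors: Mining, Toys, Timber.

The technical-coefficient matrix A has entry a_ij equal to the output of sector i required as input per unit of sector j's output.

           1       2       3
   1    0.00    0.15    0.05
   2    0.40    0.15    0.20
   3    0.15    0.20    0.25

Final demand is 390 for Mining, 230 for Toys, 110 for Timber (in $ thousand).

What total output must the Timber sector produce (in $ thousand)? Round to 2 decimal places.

x_3 = 407.35

I − A =
  [   1.00    -0.15    -0.05]
  [  -0.40     0.85    -0.20]
  [  -0.15    -0.20     0.75]
Cofactors of I−A, C_ij = (−1)^(i+j)·(minor ij) (rows/columns in the sector order above):
  C_11 = (0.85)(0.75) − (-0.20)(-0.20) = 0.5975
  C_12 = −[(-0.40)(0.75) − (-0.20)(-0.15)] = 0.3300
  C_13 = (-0.40)(-0.20) − (0.85)(-0.15) = 0.2075
  C_21 = −[(-0.15)(0.75) − (-0.05)(-0.20)] = 0.1225
  C_22 = (1.00)(0.75) − (-0.05)(-0.15) = 0.7425
  C_23 = −[(1.00)(-0.20) − (-0.15)(-0.15)] = 0.2225
  C_31 = (-0.15)(-0.20) − (-0.05)(0.85) = 0.0725
  C_32 = −[(1.00)(-0.20) − (-0.05)(-0.40)] = 0.2200
  C_33 = (1.00)(0.85) − (-0.15)(-0.40) = 0.7900
det(I−A) = Σ_j (I−A)_1j·C_1j = (1.00)(0.5975) + (-0.15)(0.3300) + (-0.05)(0.2075) = 0.537625
adj(I−A) = Cᵀ =
  [ 0.5975   0.1225   0.0725]
  [ 0.3300   0.7425   0.2200]
  [ 0.2075   0.2225   0.7900]
(I − A)⁻¹ = adj(I−A) / det(I−A) ≈
  [   1.1114     0.2279     0.1349]
  [   0.6138     1.3811     0.4092]
  [   0.3860     0.4139     1.4694]
x = (I − A)⁻¹ d = adj(I−A)·d / det(I−A), with det(I−A) = 0.537625:
  x_1 = (0.5975·390 + 0.1225·230 + 0.0725·110) / 0.537625 = 269.175 / 0.537625 ≈ 500.67
  x_2 = (0.3300·390 + 0.7425·230 + 0.2200·110) / 0.537625 = 323.675 / 0.537625 ≈ 602.05
  x_3 = (0.2075·390 + 0.2225·230 + 0.7900·110) / 0.537625 = 219.00 / 0.537625 ≈ 407.35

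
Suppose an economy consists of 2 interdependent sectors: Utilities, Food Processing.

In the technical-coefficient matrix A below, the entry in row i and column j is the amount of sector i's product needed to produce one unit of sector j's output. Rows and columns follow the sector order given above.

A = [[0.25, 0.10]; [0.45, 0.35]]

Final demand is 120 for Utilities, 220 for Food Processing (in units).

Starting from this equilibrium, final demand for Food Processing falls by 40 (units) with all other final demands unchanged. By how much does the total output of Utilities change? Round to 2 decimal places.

I − A =
  [   0.75    -0.10]
  [  -0.45     0.65]
det(I−A) = (0.75)(0.65) − (-0.10)(-0.45) = 0.4425
adj(I−A) = [[0.65, 0.10], [0.45, 0.75]]
(I − A)⁻¹ = adj(I−A) / det(I−A) ≈
  [   1.4689     0.2260]
  [   1.0169     1.6949]
Δx = (I − A)⁻¹ Δd with Δd having -40 in the Food Processing component and 0 elsewhere.
So Δx_1 = L_12 · (-40), where L_12 = adj(I−A)_12 / det(I−A) = 0.10 / 0.4425.
Δx_1 = 0.10 × (-40) / 0.4425 = -4.00 / 0.4425 ≈ -9.04.

Δx_1 = -9.04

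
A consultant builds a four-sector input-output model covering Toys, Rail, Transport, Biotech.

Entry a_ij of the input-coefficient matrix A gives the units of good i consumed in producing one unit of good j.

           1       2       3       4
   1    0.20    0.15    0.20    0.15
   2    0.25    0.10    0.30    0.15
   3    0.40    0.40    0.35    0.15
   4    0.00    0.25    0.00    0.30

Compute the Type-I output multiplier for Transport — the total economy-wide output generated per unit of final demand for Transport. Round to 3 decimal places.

I − A =
  [   0.80    -0.15    -0.20    -0.15]
  [  -0.25     0.90    -0.30    -0.15]
  [  -0.40    -0.40     0.65    -0.15]
  [   0.00    -0.25     0.00     0.70]
Compute the cofactors C_ij = (−1)^(i+j)·(3×3 minor ij) of I−A; the adjugate is their transpose:
adj(I−A) = Cᵀ =
  [ 0.289875   0.156125   0.161250   0.130125]
  [ 0.197750   0.308000   0.203000   0.151875]
  [ 0.316375   0.311000   0.438375   0.228375]
  [ 0.070625   0.110000   0.072500   0.237625]
det(I−A) = Σ_j (I−A)_1j·C_1j = (0.80)(0.289875) + (-0.15)(0.197750) + (-0.20)(0.316375) + (-0.15)(0.070625) = 0.12836875
(I − A)⁻¹ = adj(I−A) / det(I−A) ≈
  [   2.2581     1.2162     1.2561     1.0137]
  [   1.5405     2.3993     1.5814     1.1831]
  [   2.4646     2.4227     3.4150     1.7791]
  [   0.5502     0.8569     0.5648     1.8511]
The output multiplier for sector j is the column-j sum of the Leontief inverse (I − A)⁻¹ = adj(I−A) / det(I−A).
Column 3 of adj(I−A): (0.161250, 0.203000, 0.438375, 0.072500); det(I−A) = 0.12836875.
m_3 = (0.161250 + 0.203000 + 0.438375 + 0.072500) / 0.12836875 = 0.875125 / 0.12836875 ≈ 6.817.

m_3 = 6.817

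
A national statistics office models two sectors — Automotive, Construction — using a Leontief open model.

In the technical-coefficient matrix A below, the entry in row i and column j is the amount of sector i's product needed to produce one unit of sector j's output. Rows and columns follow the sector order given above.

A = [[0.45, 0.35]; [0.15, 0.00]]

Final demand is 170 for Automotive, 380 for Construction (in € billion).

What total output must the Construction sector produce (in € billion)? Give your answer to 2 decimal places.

I − A =
  [   0.55    -0.35]
  [  -0.15     1.00]
det(I−A) = (0.55)(1.00) − (-0.35)(-0.15) = 0.4975
adj(I−A) = [[1.00, 0.35], [0.15, 0.55]]
(I − A)⁻¹ = adj(I−A) / det(I−A) ≈
  [   2.0101     0.7035]
  [   0.3015     1.1055]
x = (I − A)⁻¹ d = adj(I−A)·d / det(I−A), with det(I−A) = 0.4975:
  x_A = (1.00·170 + 0.35·380) / 0.4975 = 303.00 / 0.4975 ≈ 609.05
  x_C = (0.15·170 + 0.55·380) / 0.4975 = 234.50 / 0.4975 ≈ 471.36

x_C = 471.36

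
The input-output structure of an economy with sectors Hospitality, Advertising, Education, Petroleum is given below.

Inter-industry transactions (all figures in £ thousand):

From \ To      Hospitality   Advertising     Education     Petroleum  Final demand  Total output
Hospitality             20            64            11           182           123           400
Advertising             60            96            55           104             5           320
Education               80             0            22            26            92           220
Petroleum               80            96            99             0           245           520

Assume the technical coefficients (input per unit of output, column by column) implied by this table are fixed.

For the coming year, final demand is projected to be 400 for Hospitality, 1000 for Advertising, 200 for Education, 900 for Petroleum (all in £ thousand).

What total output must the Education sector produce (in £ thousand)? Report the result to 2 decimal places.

x_3 = 805.62

Technical coefficients a_ij = z_ij / X_j:
  a_11 = 20/400 = 0.05, a_21 = 60/400 = 0.15, a_31 = 80/400 = 0.20, a_41 = 80/400 = 0.20
  a_12 = 64/320 = 0.20, a_22 = 96/320 = 0.30, a_32 = 0/320 = 0.00, a_42 = 96/320 = 0.30
  a_13 = 11/220 = 0.05, a_23 = 55/220 = 0.25, a_33 = 22/220 = 0.10, a_43 = 99/220 = 0.45
  a_14 = 182/520 = 0.35, a_24 = 104/520 = 0.20, a_34 = 26/520 = 0.05, a_44 = 0/520 = 0.00
I − A =
  [   0.95    -0.20    -0.05    -0.35]
  [  -0.15     0.70    -0.25    -0.20]
  [  -0.20     0.00     0.90    -0.05]
  [  -0.20    -0.30    -0.45     1.00]
Compute the cofactors C_ij = (−1)^(i+j)·(3×3 minor ij) of I−A; the adjugate is their transpose:
adj(I−A) = Cᵀ =
  [ 0.556500   0.270750   0.236500   0.260750]
  [ 0.238125   0.728625   0.338625   0.246000]
  [ 0.137250   0.077250   0.505250   0.088750]
  [ 0.244500   0.307500   0.376250   0.554500]
det(I−A) = Σ_j (I−A)_1j·C_1j = (0.95)(0.556500) + (-0.20)(0.238125) + (-0.05)(0.137250) + (-0.35)(0.244500) = 0.3886125
(I − A)⁻¹ = adj(I−A) / det(I−A) ≈
  [   1.4320     0.6967     0.6086     0.6710]
  [   0.6128     1.8749     0.8714     0.6330]
  [   0.3532     0.1988     1.3001     0.2284]
  [   0.6292     0.7913     0.9682     1.4269]
x = (I − A)⁻¹ d = adj(I−A)·d / det(I−A), with det(I−A) = 0.3886125:
  x_1 = (0.556500·400 + 0.270750·1000 + 0.236500·200 + 0.260750·900) / 0.3886125 = 775.325 / 0.3886125 ≈ 1995.11
  x_2 = (0.238125·400 + 0.728625·1000 + 0.338625·200 + 0.246000·900) / 0.3886125 = 1113.00 / 0.3886125 ≈ 2864.04
  x_3 = (0.137250·400 + 0.077250·1000 + 0.505250·200 + 0.088750·900) / 0.3886125 = 313.075 / 0.3886125 ≈ 805.62
  x_4 = (0.244500·400 + 0.307500·1000 + 0.376250·200 + 0.554500·900) / 0.3886125 = 979.60 / 0.3886125 ≈ 2520.76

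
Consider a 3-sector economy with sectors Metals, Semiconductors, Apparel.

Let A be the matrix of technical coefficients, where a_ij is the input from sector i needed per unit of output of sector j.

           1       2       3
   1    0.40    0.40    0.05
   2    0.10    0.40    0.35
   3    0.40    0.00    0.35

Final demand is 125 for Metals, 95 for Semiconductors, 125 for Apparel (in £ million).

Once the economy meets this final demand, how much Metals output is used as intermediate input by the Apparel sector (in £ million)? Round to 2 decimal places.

z_13 = 30.43

I − A =
  [   0.60    -0.40    -0.05]
  [  -0.10     0.60    -0.35]
  [  -0.40     0.00     0.65]
Cofactors of I−A, C_ij = (−1)^(i+j)·(minor ij) (rows/columns in the sector order above):
  C_11 = (0.60)(0.65) − (-0.35)(0.00) = 0.3900
  C_12 = −[(-0.10)(0.65) − (-0.35)(-0.40)] = 0.2050
  C_13 = (-0.10)(0.00) − (0.60)(-0.40) = 0.2400
  C_21 = −[(-0.40)(0.65) − (-0.05)(0.00)] = 0.2600
  C_22 = (0.60)(0.65) − (-0.05)(-0.40) = 0.3700
  C_23 = −[(0.60)(0.00) − (-0.40)(-0.40)] = 0.1600
  C_31 = (-0.40)(-0.35) − (-0.05)(0.60) = 0.1700
  C_32 = −[(0.60)(-0.35) − (-0.05)(-0.10)] = 0.2150
  C_33 = (0.60)(0.60) − (-0.40)(-0.10) = 0.3200
det(I−A) = Σ_j (I−A)_1j·C_1j = (0.60)(0.3900) + (-0.40)(0.2050) + (-0.05)(0.2400) = 0.1400
adj(I−A) = Cᵀ =
  [ 0.3900   0.2600   0.1700]
  [ 0.2050   0.3700   0.2150]
  [ 0.2400   0.1600   0.3200]
(I − A)⁻¹ = adj(I−A) / det(I−A) ≈
  [   2.7857     1.8571     1.2143]
  [   1.4643     2.6429     1.5357]
  [   1.7143     1.1429     2.2857]
First solve x = (I − A)⁻¹ d = adj(I−A)·d / det(I−A); in particular x_3 = (0.2400·125 + 0.1600·95 + 0.3200·125) / 0.1400 = 85.20 / 0.1400 ≈ 608.5714.
Intermediate flow from 1 to 3: z_13 = a_13 · x_3 = 0.05 × 85.20 / 0.1400 = 4.26 / 0.1400 ≈ 30.43.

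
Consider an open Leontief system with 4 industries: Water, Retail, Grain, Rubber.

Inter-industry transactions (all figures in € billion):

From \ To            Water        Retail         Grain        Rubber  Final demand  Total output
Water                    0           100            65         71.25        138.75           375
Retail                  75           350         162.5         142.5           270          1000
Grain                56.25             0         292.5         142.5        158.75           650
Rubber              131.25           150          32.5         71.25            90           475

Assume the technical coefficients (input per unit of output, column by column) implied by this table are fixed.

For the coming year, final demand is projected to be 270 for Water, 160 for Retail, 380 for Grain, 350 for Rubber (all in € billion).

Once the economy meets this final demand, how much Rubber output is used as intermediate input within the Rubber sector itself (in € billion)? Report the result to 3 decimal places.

z_44 = 160.462

Technical coefficients a_ij = z_ij / X_j:
  a_11 = 0/375 = 0.00, a_21 = 75/375 = 0.20, a_31 = 56.25/375 = 0.15, a_41 = 131.25/375 = 0.35
  a_12 = 100/1000 = 0.10, a_22 = 350/1000 = 0.35, a_32 = 0/1000 = 0.00, a_42 = 150/1000 = 0.15
  a_13 = 65/650 = 0.10, a_23 = 162.5/650 = 0.25, a_33 = 292.5/650 = 0.45, a_43 = 32.5/650 = 0.05
  a_14 = 71.25/475 = 0.15, a_24 = 142.5/475 = 0.30, a_34 = 142.5/475 = 0.30, a_44 = 71.25/475 = 0.15
I − A =
  [   1.00    -0.10    -0.10    -0.15]
  [  -0.20     0.65    -0.25    -0.30]
  [  -0.15     0.00     0.55    -0.30]
  [  -0.35    -0.15    -0.05     0.85]
Compute the cofactors C_ij = (−1)^(i+j)·(3×3 minor ij) of I−A; the adjugate is their transpose:
adj(I−A) = Cᵀ =
  [ 0.258125   0.062125   0.084000   0.097125]
  [ 0.208625   0.399250   0.243375   0.263625]
  [ 0.153375   0.071625   0.441375   0.208125]
  [ 0.152125   0.100250   0.103500   0.333000]
det(I−A) = Σ_j (I−A)_1j·C_1j = (1.00)(0.258125) + (-0.10)(0.208625) + (-0.10)(0.153375) + (-0.15)(0.152125) = 0.19910625
(I − A)⁻¹ = adj(I−A) / det(I−A) ≈
  [   1.2964     0.3120     0.4219     0.4878]
  [   1.0478     2.0052     1.2223     1.3240]
  [   0.7703     0.3597     2.2168     1.0453]
  [   0.7640     0.5035     0.5198     1.6725]
First solve x = (I − A)⁻¹ d = adj(I−A)·d / det(I−A); in particular x_4 = (0.152125·270 + 0.100250·160 + 0.103500·380 + 0.333000·350) / 0.19910625 = 212.99375 / 0.19910625 ≈ 1069.74919.
Intermediate flow from 4 to 4: z_44 = a_44 · x_4 = 0.15 × 212.99375 / 0.19910625 = 31.9490625 / 0.19910625 ≈ 160.462.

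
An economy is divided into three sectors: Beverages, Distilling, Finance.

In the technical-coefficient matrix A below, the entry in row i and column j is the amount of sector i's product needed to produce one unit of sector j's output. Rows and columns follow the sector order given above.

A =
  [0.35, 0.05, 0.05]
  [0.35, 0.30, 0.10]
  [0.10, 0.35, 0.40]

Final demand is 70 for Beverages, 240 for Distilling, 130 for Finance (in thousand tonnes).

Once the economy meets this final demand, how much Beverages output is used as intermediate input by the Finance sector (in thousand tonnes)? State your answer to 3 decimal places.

I − A =
  [   0.65    -0.05    -0.05]
  [  -0.35     0.70    -0.10]
  [  -0.10    -0.35     0.60]
Cofactors of I−A, C_ij = (−1)^(i+j)·(minor ij) (rows/columns in the sector order above):
  C_11 = (0.70)(0.60) − (-0.10)(-0.35) = 0.3850
  C_12 = −[(-0.35)(0.60) − (-0.10)(-0.10)] = 0.2200
  C_13 = (-0.35)(-0.35) − (0.70)(-0.10) = 0.1925
  C_21 = −[(-0.05)(0.60) − (-0.05)(-0.35)] = 0.0475
  C_22 = (0.65)(0.60) − (-0.05)(-0.10) = 0.3850
  C_23 = −[(0.65)(-0.35) − (-0.05)(-0.10)] = 0.2325
  C_31 = (-0.05)(-0.10) − (-0.05)(0.70) = 0.0400
  C_32 = −[(0.65)(-0.10) − (-0.05)(-0.35)] = 0.0825
  C_33 = (0.65)(0.70) − (-0.05)(-0.35) = 0.4375
det(I−A) = Σ_j (I−A)_1j·C_1j = (0.65)(0.3850) + (-0.05)(0.2200) + (-0.05)(0.1925) = 0.229625
adj(I−A) = Cᵀ =
  [ 0.3850   0.0475   0.0400]
  [ 0.2200   0.3850   0.0825]
  [ 0.1925   0.2325   0.4375]
(I − A)⁻¹ = adj(I−A) / det(I−A) ≈
  [   1.6766     0.2069     0.1742]
  [   0.9581     1.6766     0.3593]
  [   0.8383     1.0125     1.9053]
First solve x = (I − A)⁻¹ d = adj(I−A)·d / det(I−A); in particular x_F = (0.1925·70 + 0.2325·240 + 0.4375·130) / 0.229625 = 126.15 / 0.229625 ≈ 549.37398.
Intermediate flow from B to F: z_BF = a_BF · x_F = 0.05 × 126.15 / 0.229625 = 6.3075 / 0.229625 ≈ 27.469.

z_BF = 27.469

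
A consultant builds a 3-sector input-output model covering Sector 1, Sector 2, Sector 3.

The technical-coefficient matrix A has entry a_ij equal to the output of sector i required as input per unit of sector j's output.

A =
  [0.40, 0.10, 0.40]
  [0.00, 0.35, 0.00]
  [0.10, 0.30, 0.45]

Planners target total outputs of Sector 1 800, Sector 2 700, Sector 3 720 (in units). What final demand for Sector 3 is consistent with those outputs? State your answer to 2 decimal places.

I − A =
  [   0.60    -0.10    -0.40]
  [   0.00     0.65     0.00]
  [  -0.10    -0.30     0.55]
d = (I − A) x:
  d_1 = (+0.60)·800 + (-0.10)·700 + (-0.40)·720 = 122.00
  d_2 = (+0.00)·800 + (+0.65)·700 + (+0.00)·720 = 455.00
  d_3 = (-0.10)·800 + (-0.30)·700 + (+0.55)·720 = 106.00

d_3 = 106.00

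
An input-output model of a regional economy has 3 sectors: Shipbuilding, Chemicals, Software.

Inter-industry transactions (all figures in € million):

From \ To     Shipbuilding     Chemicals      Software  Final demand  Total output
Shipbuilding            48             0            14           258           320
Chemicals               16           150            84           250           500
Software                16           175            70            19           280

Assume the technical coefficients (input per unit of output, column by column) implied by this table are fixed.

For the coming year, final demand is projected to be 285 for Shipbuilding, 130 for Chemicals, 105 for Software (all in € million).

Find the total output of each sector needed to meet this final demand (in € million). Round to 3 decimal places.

x_1 = 354.568, x_2 = 351.464, x_3 = 327.654

Technical coefficients a_ij = z_ij / X_j:
  a_11 = 48/320 = 0.15, a_21 = 16/320 = 0.05, a_31 = 16/320 = 0.05
  a_12 = 0/500 = 0.00, a_22 = 150/500 = 0.30, a_32 = 175/500 = 0.35
  a_13 = 14/280 = 0.05, a_23 = 84/280 = 0.30, a_33 = 70/280 = 0.25
I − A =
  [   0.85     0.00    -0.05]
  [  -0.05     0.70    -0.30]
  [  -0.05    -0.35     0.75]
Cofactors of I−A, C_ij = (−1)^(i+j)·(minor ij) (rows/columns in the sector order above):
  C_11 = (0.70)(0.75) − (-0.30)(-0.35) = 0.4200
  C_12 = −[(-0.05)(0.75) − (-0.30)(-0.05)] = 0.0525
  C_13 = (-0.05)(-0.35) − (0.70)(-0.05) = 0.0525
  C_21 = −[(0.00)(0.75) − (-0.05)(-0.35)] = 0.0175
  C_22 = (0.85)(0.75) − (-0.05)(-0.05) = 0.6350
  C_23 = −[(0.85)(-0.35) − (0.00)(-0.05)] = 0.2975
  C_31 = (0.00)(-0.30) − (-0.05)(0.70) = 0.0350
  C_32 = −[(0.85)(-0.30) − (-0.05)(-0.05)] = 0.2575
  C_33 = (0.85)(0.70) − (0.00)(-0.05) = 0.5950
det(I−A) = Σ_j (I−A)_1j·C_1j = (0.85)(0.4200) + (0.00)(0.0525) + (-0.05)(0.0525) = 0.354375
adj(I−A) = Cᵀ =
  [ 0.4200   0.0175   0.0350]
  [ 0.0525   0.6350   0.2575]
  [ 0.0525   0.2975   0.5950]
(I − A)⁻¹ = adj(I−A) / det(I−A) ≈
  [   1.1852     0.0494     0.0988]
  [   0.1481     1.7919     0.7266]
  [   0.1481     0.8395     1.6790]
x = (I − A)⁻¹ d = adj(I−A)·d / det(I−A), with det(I−A) = 0.354375:
  x_1 = (0.4200·285 + 0.0175·130 + 0.0350·105) / 0.354375 = 125.65 / 0.354375 ≈ 354.568
  x_2 = (0.0525·285 + 0.6350·130 + 0.2575·105) / 0.354375 = 124.55 / 0.354375 ≈ 351.464
  x_3 = (0.0525·285 + 0.2975·130 + 0.5950·105) / 0.354375 = 116.1125 / 0.354375 ≈ 327.654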